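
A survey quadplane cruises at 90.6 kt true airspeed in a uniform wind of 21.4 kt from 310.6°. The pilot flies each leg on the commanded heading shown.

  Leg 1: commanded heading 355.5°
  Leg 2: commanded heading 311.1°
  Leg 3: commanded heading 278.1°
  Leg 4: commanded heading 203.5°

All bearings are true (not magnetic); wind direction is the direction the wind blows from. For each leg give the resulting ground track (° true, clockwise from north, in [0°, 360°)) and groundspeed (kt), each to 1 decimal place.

Leg 1: heading 355.5°; drift +11.3° → track 6.8°, groundspeed 76.9 kt
Leg 2: heading 311.1°; drift +0.2° → track 311.3°, groundspeed 69.2 kt
Leg 3: heading 278.1°; drift -9.0° → track 269.1°, groundspeed 73.5 kt
Leg 4: heading 203.5°; drift -11.9° → track 191.6°, groundspeed 99.0 kt

Leg 1: track=6.8°, groundspeed=76.9 kt
Leg 2: track=311.3°, groundspeed=69.2 kt
Leg 3: track=269.1°, groundspeed=73.5 kt
Leg 4: track=191.6°, groundspeed=99.0 kt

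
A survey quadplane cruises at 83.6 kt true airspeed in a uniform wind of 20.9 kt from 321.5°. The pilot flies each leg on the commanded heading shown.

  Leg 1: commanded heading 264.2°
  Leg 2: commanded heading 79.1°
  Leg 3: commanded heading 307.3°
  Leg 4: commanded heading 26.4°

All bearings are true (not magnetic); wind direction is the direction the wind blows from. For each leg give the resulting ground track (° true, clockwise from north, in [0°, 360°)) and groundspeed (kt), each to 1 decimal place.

Leg 1: track=250.5°, groundspeed=74.4 kt
Leg 2: track=90.3°, groundspeed=95.1 kt
Leg 3: track=302.7°, groundspeed=63.5 kt
Leg 4: track=40.6°, groundspeed=77.1 kt

Leg 1: heading 264.2°; drift -13.7° → track 250.5°, groundspeed 74.4 kt
Leg 2: heading 79.1°; drift +11.2° → track 90.3°, groundspeed 95.1 kt
Leg 3: heading 307.3°; drift -4.6° → track 302.7°, groundspeed 63.5 kt
Leg 4: heading 26.4°; drift +14.2° → track 40.6°, groundspeed 77.1 kt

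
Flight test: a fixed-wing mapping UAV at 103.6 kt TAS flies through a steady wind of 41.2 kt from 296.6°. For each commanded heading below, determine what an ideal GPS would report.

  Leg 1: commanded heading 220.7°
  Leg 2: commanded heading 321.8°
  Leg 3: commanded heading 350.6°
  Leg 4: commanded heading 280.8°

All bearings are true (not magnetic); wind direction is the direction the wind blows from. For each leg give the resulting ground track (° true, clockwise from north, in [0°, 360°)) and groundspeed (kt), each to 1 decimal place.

Leg 1: track=197.6°, groundspeed=101.7 kt
Leg 2: track=336.6°, groundspeed=68.6 kt
Leg 3: track=13.4°, groundspeed=86.1 kt
Leg 4: track=270.9°, groundspeed=64.9 kt

Leg 1: heading 220.7°; drift -23.1° → track 197.6°, groundspeed 101.7 kt
Leg 2: heading 321.8°; drift +14.8° → track 336.6°, groundspeed 68.6 kt
Leg 3: heading 350.6°; drift +22.8° → track 13.4°, groundspeed 86.1 kt
Leg 4: heading 280.8°; drift -9.9° → track 270.9°, groundspeed 64.9 kt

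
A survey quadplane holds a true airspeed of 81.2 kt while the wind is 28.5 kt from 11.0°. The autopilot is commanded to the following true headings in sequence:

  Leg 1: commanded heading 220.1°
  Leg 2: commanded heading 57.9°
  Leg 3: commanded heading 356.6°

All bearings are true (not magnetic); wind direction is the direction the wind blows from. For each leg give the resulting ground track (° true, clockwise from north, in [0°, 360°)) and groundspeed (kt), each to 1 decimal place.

Leg 1: track=212.7°, groundspeed=107.0 kt
Leg 2: track=76.5°, groundspeed=65.1 kt
Leg 3: track=349.1°, groundspeed=54.1 kt

Leg 1: heading 220.1°; drift -7.4° → track 212.7°, groundspeed 107.0 kt
Leg 2: heading 57.9°; drift +18.6° → track 76.5°, groundspeed 65.1 kt
Leg 3: heading 356.6°; drift -7.5° → track 349.1°, groundspeed 54.1 kt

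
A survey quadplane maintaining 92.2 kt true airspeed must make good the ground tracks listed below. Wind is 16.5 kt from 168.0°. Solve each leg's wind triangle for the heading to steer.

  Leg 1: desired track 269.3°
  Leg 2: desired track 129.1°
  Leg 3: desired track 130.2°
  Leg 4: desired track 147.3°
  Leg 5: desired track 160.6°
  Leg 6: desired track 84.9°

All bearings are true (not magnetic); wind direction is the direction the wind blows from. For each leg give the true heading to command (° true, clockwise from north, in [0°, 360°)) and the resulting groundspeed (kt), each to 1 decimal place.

Leg 1: heading=259.2°, groundspeed=94.0 kt
Leg 2: heading=135.6°, groundspeed=78.8 kt
Leg 3: heading=136.5°, groundspeed=78.6 kt
Leg 4: heading=150.9°, groundspeed=76.6 kt
Leg 5: heading=161.9°, groundspeed=75.8 kt
Leg 6: heading=95.1°, groundspeed=88.8 kt

Leg 1: desired track 269.3°; wind correction -10.1° → command heading 259.2°, groundspeed 94.0 kt
Leg 2: desired track 129.1°; wind correction +6.5° → command heading 135.6°, groundspeed 78.8 kt
Leg 3: desired track 130.2°; wind correction +6.3° → command heading 136.5°, groundspeed 78.6 kt
Leg 4: desired track 147.3°; wind correction +3.6° → command heading 150.9°, groundspeed 76.6 kt
Leg 5: desired track 160.6°; wind correction +1.3° → command heading 161.9°, groundspeed 75.8 kt
Leg 6: desired track 84.9°; wind correction +10.2° → command heading 95.1°, groundspeed 88.8 kt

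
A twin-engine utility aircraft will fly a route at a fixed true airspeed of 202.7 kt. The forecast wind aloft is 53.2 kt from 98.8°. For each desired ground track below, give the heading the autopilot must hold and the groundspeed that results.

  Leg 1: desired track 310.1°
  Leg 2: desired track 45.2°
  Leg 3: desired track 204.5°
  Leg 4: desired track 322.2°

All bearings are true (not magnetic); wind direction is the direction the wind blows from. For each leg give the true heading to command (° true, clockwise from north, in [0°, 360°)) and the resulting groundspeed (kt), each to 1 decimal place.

Leg 1: heading=317.9°, groundspeed=246.3 kt
Leg 2: heading=57.4°, groundspeed=166.6 kt
Leg 3: heading=189.9°, groundspeed=210.5 kt
Leg 4: heading=332.6°, groundspeed=238.0 kt

Leg 1: desired track 310.1°; wind correction +7.8° → command heading 317.9°, groundspeed 246.3 kt
Leg 2: desired track 45.2°; wind correction +12.2° → command heading 57.4°, groundspeed 166.6 kt
Leg 3: desired track 204.5°; wind correction -14.6° → command heading 189.9°, groundspeed 210.5 kt
Leg 4: desired track 322.2°; wind correction +10.4° → command heading 332.6°, groundspeed 238.0 kt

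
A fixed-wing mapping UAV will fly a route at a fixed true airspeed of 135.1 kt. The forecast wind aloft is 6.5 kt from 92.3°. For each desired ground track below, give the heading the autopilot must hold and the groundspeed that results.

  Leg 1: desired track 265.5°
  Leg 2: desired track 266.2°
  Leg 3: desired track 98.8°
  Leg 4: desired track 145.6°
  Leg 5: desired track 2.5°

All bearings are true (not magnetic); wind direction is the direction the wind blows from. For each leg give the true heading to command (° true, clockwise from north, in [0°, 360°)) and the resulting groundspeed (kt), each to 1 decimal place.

Leg 1: desired track 265.5°; wind correction -0.3° → command heading 265.2°, groundspeed 141.6 kt
Leg 2: desired track 266.2°; wind correction -0.3° → command heading 265.9°, groundspeed 141.6 kt
Leg 3: desired track 98.8°; wind correction -0.3° → command heading 98.5°, groundspeed 128.6 kt
Leg 4: desired track 145.6°; wind correction -2.2° → command heading 143.4°, groundspeed 131.1 kt
Leg 5: desired track 2.5°; wind correction +2.8° → command heading 5.3°, groundspeed 134.9 kt

Leg 1: heading=265.2°, groundspeed=141.6 kt
Leg 2: heading=265.9°, groundspeed=141.6 kt
Leg 3: heading=98.5°, groundspeed=128.6 kt
Leg 4: heading=143.4°, groundspeed=131.1 kt
Leg 5: heading=5.3°, groundspeed=134.9 kt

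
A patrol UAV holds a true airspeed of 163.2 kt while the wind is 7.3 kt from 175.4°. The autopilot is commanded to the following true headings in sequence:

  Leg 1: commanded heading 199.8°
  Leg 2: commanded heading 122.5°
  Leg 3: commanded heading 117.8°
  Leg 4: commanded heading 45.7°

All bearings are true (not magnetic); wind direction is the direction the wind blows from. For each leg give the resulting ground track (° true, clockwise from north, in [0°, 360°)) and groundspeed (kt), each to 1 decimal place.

Leg 1: heading 199.8°; drift +1.1° → track 200.9°, groundspeed 156.6 kt
Leg 2: heading 122.5°; drift -2.1° → track 120.4°, groundspeed 158.9 kt
Leg 3: heading 117.8°; drift -2.2° → track 115.6°, groundspeed 159.4 kt
Leg 4: heading 45.7°; drift -1.9° → track 43.8°, groundspeed 168.0 kt

Leg 1: track=200.9°, groundspeed=156.6 kt
Leg 2: track=120.4°, groundspeed=158.9 kt
Leg 3: track=115.6°, groundspeed=159.4 kt
Leg 4: track=43.8°, groundspeed=168.0 kt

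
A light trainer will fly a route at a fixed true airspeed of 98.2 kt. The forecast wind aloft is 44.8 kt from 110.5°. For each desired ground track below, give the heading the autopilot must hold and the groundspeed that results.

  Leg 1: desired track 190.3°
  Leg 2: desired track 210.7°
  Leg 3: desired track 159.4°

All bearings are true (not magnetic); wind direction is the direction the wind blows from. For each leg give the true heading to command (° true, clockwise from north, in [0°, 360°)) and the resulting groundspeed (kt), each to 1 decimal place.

Leg 1: desired track 190.3°; wind correction -26.7° → command heading 163.6°, groundspeed 79.8 kt
Leg 2: desired track 210.7°; wind correction -26.7° → command heading 184.0°, groundspeed 95.7 kt
Leg 3: desired track 159.4°; wind correction -20.1° → command heading 139.3°, groundspeed 62.8 kt

Leg 1: heading=163.6°, groundspeed=79.8 kt
Leg 2: heading=184.0°, groundspeed=95.7 kt
Leg 3: heading=139.3°, groundspeed=62.8 kt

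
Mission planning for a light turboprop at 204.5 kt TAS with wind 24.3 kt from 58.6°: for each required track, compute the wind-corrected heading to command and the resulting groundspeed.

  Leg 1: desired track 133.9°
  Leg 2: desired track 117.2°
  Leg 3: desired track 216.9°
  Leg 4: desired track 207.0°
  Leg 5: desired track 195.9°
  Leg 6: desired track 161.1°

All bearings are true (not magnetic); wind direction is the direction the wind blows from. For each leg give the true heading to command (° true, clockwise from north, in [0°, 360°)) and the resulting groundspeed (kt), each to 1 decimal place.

Leg 1: heading=127.3°, groundspeed=197.0 kt
Leg 2: heading=111.4°, groundspeed=190.8 kt
Leg 3: heading=214.4°, groundspeed=226.9 kt
Leg 4: heading=203.4°, groundspeed=224.8 kt
Leg 5: heading=191.3°, groundspeed=221.7 kt
Leg 6: heading=154.4°, groundspeed=208.4 kt

Leg 1: desired track 133.9°; wind correction -6.6° → command heading 127.3°, groundspeed 197.0 kt
Leg 2: desired track 117.2°; wind correction -5.8° → command heading 111.4°, groundspeed 190.8 kt
Leg 3: desired track 216.9°; wind correction -2.5° → command heading 214.4°, groundspeed 226.9 kt
Leg 4: desired track 207.0°; wind correction -3.6° → command heading 203.4°, groundspeed 224.8 kt
Leg 5: desired track 195.9°; wind correction -4.6° → command heading 191.3°, groundspeed 221.7 kt
Leg 6: desired track 161.1°; wind correction -6.7° → command heading 154.4°, groundspeed 208.4 kt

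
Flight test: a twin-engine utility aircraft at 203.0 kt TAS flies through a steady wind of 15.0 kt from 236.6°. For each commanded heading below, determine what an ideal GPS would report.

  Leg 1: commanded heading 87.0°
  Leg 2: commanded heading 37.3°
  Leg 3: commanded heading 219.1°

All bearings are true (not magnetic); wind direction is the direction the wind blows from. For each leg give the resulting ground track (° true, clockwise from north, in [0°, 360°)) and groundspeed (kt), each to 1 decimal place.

Leg 1: heading 87.0°; drift -2.0° → track 85.0°, groundspeed 216.1 kt
Leg 2: heading 37.3°; drift +1.3° → track 38.6°, groundspeed 217.2 kt
Leg 3: heading 219.1°; drift -1.4° → track 217.7°, groundspeed 188.7 kt

Leg 1: track=85.0°, groundspeed=216.1 kt
Leg 2: track=38.6°, groundspeed=217.2 kt
Leg 3: track=217.7°, groundspeed=188.7 kt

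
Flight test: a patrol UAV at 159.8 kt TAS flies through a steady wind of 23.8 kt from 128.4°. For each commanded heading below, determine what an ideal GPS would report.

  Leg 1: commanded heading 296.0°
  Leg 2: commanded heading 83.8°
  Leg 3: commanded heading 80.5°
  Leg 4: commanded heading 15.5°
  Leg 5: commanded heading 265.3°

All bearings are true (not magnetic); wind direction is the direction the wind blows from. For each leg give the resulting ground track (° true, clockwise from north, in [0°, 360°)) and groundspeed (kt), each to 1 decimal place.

Leg 1: heading 296.0°; drift +1.6° → track 297.6°, groundspeed 183.1 kt
Leg 2: heading 83.8°; drift -6.7° → track 77.1°, groundspeed 143.8 kt
Leg 3: heading 80.5°; drift -7.0° → track 73.5°, groundspeed 144.9 kt
Leg 4: heading 15.5°; drift -7.4° → track 8.1°, groundspeed 170.5 kt
Leg 5: heading 265.3°; drift +5.2° → track 270.5°, groundspeed 177.9 kt

Leg 1: track=297.6°, groundspeed=183.1 kt
Leg 2: track=77.1°, groundspeed=143.8 kt
Leg 3: track=73.5°, groundspeed=144.9 kt
Leg 4: track=8.1°, groundspeed=170.5 kt
Leg 5: track=270.5°, groundspeed=177.9 kt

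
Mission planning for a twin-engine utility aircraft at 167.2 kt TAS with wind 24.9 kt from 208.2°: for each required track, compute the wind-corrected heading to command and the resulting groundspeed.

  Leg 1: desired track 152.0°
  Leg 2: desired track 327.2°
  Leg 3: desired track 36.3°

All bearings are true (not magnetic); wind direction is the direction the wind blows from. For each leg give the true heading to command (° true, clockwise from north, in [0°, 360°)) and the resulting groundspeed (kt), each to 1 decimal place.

Leg 1: desired track 152.0°; wind correction +7.1° → command heading 159.1°, groundspeed 152.1 kt
Leg 2: desired track 327.2°; wind correction -7.5° → command heading 319.7°, groundspeed 177.8 kt
Leg 3: desired track 36.3°; wind correction +1.2° → command heading 37.5°, groundspeed 191.8 kt

Leg 1: heading=159.1°, groundspeed=152.1 kt
Leg 2: heading=319.7°, groundspeed=177.8 kt
Leg 3: heading=37.5°, groundspeed=191.8 kt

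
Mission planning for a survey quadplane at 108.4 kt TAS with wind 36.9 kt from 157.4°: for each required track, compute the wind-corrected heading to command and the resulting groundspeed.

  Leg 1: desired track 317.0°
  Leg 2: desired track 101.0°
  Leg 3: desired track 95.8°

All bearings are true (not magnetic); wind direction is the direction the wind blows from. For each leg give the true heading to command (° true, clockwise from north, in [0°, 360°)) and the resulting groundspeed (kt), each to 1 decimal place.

Leg 1: desired track 317.0°; wind correction -6.8° → command heading 310.2°, groundspeed 142.2 kt
Leg 2: desired track 101.0°; wind correction +16.5° → command heading 117.5°, groundspeed 83.5 kt
Leg 3: desired track 95.8°; wind correction +17.4° → command heading 113.2°, groundspeed 85.9 kt

Leg 1: heading=310.2°, groundspeed=142.2 kt
Leg 2: heading=117.5°, groundspeed=83.5 kt
Leg 3: heading=113.2°, groundspeed=85.9 kt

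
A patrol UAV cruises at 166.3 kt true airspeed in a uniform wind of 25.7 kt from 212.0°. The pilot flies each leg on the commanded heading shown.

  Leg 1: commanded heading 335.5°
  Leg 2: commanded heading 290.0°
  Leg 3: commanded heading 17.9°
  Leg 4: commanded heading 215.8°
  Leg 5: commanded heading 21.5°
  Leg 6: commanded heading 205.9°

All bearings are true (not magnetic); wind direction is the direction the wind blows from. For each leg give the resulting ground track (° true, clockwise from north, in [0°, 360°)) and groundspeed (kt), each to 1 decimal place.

Leg 1: track=342.3°, groundspeed=181.8 kt
Leg 2: track=298.9°, groundspeed=162.9 kt
Leg 3: track=19.8°, groundspeed=191.3 kt
Leg 4: track=216.5°, groundspeed=140.7 kt
Leg 5: track=22.9°, groundspeed=191.6 kt
Leg 6: track=204.8°, groundspeed=140.8 kt

Leg 1: heading 335.5°; drift +6.8° → track 342.3°, groundspeed 181.8 kt
Leg 2: heading 290.0°; drift +8.9° → track 298.9°, groundspeed 162.9 kt
Leg 3: heading 17.9°; drift +1.9° → track 19.8°, groundspeed 191.3 kt
Leg 4: heading 215.8°; drift +0.7° → track 216.5°, groundspeed 140.7 kt
Leg 5: heading 21.5°; drift +1.4° → track 22.9°, groundspeed 191.6 kt
Leg 6: heading 205.9°; drift -1.1° → track 204.8°, groundspeed 140.8 kt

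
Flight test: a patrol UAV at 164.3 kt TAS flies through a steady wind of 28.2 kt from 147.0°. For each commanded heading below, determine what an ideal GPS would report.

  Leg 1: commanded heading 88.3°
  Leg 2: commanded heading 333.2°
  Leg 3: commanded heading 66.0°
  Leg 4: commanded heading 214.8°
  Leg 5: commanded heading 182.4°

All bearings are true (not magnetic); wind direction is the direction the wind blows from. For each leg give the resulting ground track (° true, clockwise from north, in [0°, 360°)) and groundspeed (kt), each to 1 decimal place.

Leg 1: heading 88.3°; drift -9.1° → track 79.2°, groundspeed 151.6 kt
Leg 2: heading 333.2°; drift -0.9° → track 332.3°, groundspeed 192.4 kt
Leg 3: heading 66.0°; drift -9.9° → track 56.1°, groundspeed 162.3 kt
Leg 4: heading 214.8°; drift +9.6° → track 224.4°, groundspeed 155.8 kt
Leg 5: heading 182.4°; drift +6.6° → track 189.0°, groundspeed 142.3 kt

Leg 1: track=79.2°, groundspeed=151.6 kt
Leg 2: track=332.3°, groundspeed=192.4 kt
Leg 3: track=56.1°, groundspeed=162.3 kt
Leg 4: track=224.4°, groundspeed=155.8 kt
Leg 5: track=189.0°, groundspeed=142.3 kt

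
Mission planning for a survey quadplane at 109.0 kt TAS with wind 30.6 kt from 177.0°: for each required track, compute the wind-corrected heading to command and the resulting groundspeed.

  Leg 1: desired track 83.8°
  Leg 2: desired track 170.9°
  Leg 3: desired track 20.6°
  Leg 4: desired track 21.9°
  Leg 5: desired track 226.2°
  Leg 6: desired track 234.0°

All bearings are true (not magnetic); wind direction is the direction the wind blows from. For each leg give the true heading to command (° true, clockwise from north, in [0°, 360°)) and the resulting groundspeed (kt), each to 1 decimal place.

Leg 1: heading=100.1°, groundspeed=106.3 kt
Leg 2: heading=172.6°, groundspeed=78.5 kt
Leg 3: heading=27.1°, groundspeed=136.4 kt
Leg 4: heading=28.7°, groundspeed=136.0 kt
Leg 5: heading=213.9°, groundspeed=86.5 kt
Leg 6: heading=220.4°, groundspeed=89.3 kt

Leg 1: desired track 83.8°; wind correction +16.3° → command heading 100.1°, groundspeed 106.3 kt
Leg 2: desired track 170.9°; wind correction +1.7° → command heading 172.6°, groundspeed 78.5 kt
Leg 3: desired track 20.6°; wind correction +6.5° → command heading 27.1°, groundspeed 136.4 kt
Leg 4: desired track 21.9°; wind correction +6.8° → command heading 28.7°, groundspeed 136.0 kt
Leg 5: desired track 226.2°; wind correction -12.3° → command heading 213.9°, groundspeed 86.5 kt
Leg 6: desired track 234.0°; wind correction -13.6° → command heading 220.4°, groundspeed 89.3 kt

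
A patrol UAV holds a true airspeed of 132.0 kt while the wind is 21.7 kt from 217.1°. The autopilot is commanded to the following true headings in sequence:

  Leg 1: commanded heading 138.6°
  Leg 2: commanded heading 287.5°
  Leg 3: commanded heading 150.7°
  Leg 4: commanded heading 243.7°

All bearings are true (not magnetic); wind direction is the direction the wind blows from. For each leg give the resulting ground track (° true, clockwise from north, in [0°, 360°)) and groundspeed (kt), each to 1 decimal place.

Leg 1: track=129.1°, groundspeed=129.4 kt
Leg 2: track=296.8°, groundspeed=126.4 kt
Leg 3: track=141.5°, groundspeed=124.9 kt
Leg 4: track=248.6°, groundspeed=113.0 kt

Leg 1: heading 138.6°; drift -9.5° → track 129.1°, groundspeed 129.4 kt
Leg 2: heading 287.5°; drift +9.3° → track 296.8°, groundspeed 126.4 kt
Leg 3: heading 150.7°; drift -9.2° → track 141.5°, groundspeed 124.9 kt
Leg 4: heading 243.7°; drift +4.9° → track 248.6°, groundspeed 113.0 kt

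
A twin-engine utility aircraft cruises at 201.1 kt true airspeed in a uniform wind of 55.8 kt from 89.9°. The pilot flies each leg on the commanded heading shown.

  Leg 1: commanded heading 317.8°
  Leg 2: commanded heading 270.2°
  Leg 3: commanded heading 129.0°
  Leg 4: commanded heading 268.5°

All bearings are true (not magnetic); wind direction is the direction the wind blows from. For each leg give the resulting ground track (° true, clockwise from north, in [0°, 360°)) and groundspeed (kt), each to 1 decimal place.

Leg 1: track=308.0°, groundspeed=242.1 kt
Leg 2: track=270.1°, groundspeed=256.9 kt
Leg 3: track=141.6°, groundspeed=161.7 kt
Leg 4: track=268.8°, groundspeed=256.9 kt

Leg 1: heading 317.8°; drift -9.8° → track 308.0°, groundspeed 242.1 kt
Leg 2: heading 270.2°; drift -0.1° → track 270.1°, groundspeed 256.9 kt
Leg 3: heading 129.0°; drift +12.6° → track 141.6°, groundspeed 161.7 kt
Leg 4: heading 268.5°; drift +0.3° → track 268.8°, groundspeed 256.9 kt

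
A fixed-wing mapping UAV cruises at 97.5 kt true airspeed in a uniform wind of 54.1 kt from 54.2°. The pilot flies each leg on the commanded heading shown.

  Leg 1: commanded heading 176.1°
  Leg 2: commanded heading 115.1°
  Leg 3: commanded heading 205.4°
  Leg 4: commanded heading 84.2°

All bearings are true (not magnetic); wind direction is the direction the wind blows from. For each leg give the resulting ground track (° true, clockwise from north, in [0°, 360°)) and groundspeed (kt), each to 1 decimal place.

Leg 1: heading 176.1°; drift +20.0° → track 196.1°, groundspeed 134.2 kt
Leg 2: heading 115.1°; drift +33.6° → track 148.7°, groundspeed 85.5 kt
Leg 3: heading 205.4°; drift +10.2° → track 215.6°, groundspeed 147.2 kt
Leg 4: heading 84.2°; drift +28.1° → track 112.3°, groundspeed 57.4 kt

Leg 1: track=196.1°, groundspeed=134.2 kt
Leg 2: track=148.7°, groundspeed=85.5 kt
Leg 3: track=215.6°, groundspeed=147.2 kt
Leg 4: track=112.3°, groundspeed=57.4 kt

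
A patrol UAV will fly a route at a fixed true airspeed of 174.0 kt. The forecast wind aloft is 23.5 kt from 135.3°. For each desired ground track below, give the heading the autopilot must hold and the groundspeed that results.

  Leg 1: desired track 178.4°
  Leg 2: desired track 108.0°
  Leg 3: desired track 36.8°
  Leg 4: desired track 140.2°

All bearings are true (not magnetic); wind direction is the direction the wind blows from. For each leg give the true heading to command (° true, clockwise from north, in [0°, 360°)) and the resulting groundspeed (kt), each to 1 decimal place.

Leg 1: desired track 178.4°; wind correction -5.3° → command heading 173.1°, groundspeed 156.1 kt
Leg 2: desired track 108.0°; wind correction +3.6° → command heading 111.6°, groundspeed 152.8 kt
Leg 3: desired track 36.8°; wind correction +7.7° → command heading 44.5°, groundspeed 175.9 kt
Leg 4: desired track 140.2°; wind correction -0.7° → command heading 139.5°, groundspeed 150.6 kt

Leg 1: heading=173.1°, groundspeed=156.1 kt
Leg 2: heading=111.6°, groundspeed=152.8 kt
Leg 3: heading=44.5°, groundspeed=175.9 kt
Leg 4: heading=139.5°, groundspeed=150.6 kt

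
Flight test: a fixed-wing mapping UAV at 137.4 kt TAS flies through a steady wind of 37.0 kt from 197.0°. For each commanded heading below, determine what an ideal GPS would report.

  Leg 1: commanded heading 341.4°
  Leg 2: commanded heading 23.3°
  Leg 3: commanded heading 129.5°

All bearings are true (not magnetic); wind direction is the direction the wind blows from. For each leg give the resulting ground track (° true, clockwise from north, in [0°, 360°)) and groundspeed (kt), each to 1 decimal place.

Leg 1: heading 341.4°; drift +7.3° → track 348.7°, groundspeed 168.9 kt
Leg 2: heading 23.3°; drift -1.3° → track 22.0°, groundspeed 174.2 kt
Leg 3: heading 129.5°; drift -15.5° → track 114.0°, groundspeed 127.9 kt

Leg 1: track=348.7°, groundspeed=168.9 kt
Leg 2: track=22.0°, groundspeed=174.2 kt
Leg 3: track=114.0°, groundspeed=127.9 kt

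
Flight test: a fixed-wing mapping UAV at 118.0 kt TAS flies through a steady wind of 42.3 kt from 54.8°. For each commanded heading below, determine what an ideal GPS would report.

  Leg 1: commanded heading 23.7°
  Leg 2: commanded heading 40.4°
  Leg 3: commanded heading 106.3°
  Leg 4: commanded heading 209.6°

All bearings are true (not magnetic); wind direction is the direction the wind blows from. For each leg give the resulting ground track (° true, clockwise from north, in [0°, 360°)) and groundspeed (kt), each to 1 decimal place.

Leg 1: track=8.7°, groundspeed=84.6 kt
Leg 2: track=32.6°, groundspeed=77.7 kt
Leg 3: track=126.2°, groundspeed=97.5 kt
Leg 4: track=216.2°, groundspeed=157.3 kt

Leg 1: heading 23.7°; drift -15.0° → track 8.7°, groundspeed 84.6 kt
Leg 2: heading 40.4°; drift -7.8° → track 32.6°, groundspeed 77.7 kt
Leg 3: heading 106.3°; drift +19.9° → track 126.2°, groundspeed 97.5 kt
Leg 4: heading 209.6°; drift +6.6° → track 216.2°, groundspeed 157.3 kt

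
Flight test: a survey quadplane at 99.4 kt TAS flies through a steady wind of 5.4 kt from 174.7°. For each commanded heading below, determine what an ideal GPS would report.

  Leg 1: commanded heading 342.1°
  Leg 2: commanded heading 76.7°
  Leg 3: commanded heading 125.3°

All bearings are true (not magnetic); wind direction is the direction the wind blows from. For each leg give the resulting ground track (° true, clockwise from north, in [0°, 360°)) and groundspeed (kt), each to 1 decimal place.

Leg 1: track=342.7°, groundspeed=104.7 kt
Leg 2: track=73.6°, groundspeed=100.3 kt
Leg 3: track=122.9°, groundspeed=96.0 kt

Leg 1: heading 342.1°; drift +0.6° → track 342.7°, groundspeed 104.7 kt
Leg 2: heading 76.7°; drift -3.1° → track 73.6°, groundspeed 100.3 kt
Leg 3: heading 125.3°; drift -2.4° → track 122.9°, groundspeed 96.0 kt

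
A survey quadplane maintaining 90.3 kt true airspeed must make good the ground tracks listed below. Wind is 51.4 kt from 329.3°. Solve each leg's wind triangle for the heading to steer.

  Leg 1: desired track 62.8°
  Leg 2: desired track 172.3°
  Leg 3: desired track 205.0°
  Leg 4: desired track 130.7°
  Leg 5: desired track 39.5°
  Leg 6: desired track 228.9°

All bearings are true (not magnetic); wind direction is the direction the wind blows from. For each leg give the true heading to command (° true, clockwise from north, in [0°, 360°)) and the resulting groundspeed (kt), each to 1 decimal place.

Leg 1: desired track 62.8°; wind correction -34.6° → command heading 28.2°, groundspeed 77.4 kt
Leg 2: desired track 172.3°; wind correction +12.9° → command heading 185.2°, groundspeed 135.4 kt
Leg 3: desired track 205.0°; wind correction +28.0° → command heading 233.0°, groundspeed 108.7 kt
Leg 4: desired track 130.7°; wind correction -10.5° → command heading 120.2°, groundspeed 137.5 kt
Leg 5: desired track 39.5°; wind correction -32.4° → command heading 7.1°, groundspeed 58.8 kt
Leg 6: desired track 228.9°; wind correction +34.0° → command heading 262.9°, groundspeed 84.1 kt

Leg 1: heading=28.2°, groundspeed=77.4 kt
Leg 2: heading=185.2°, groundspeed=135.4 kt
Leg 3: heading=233.0°, groundspeed=108.7 kt
Leg 4: heading=120.2°, groundspeed=137.5 kt
Leg 5: heading=7.1°, groundspeed=58.8 kt
Leg 6: heading=262.9°, groundspeed=84.1 kt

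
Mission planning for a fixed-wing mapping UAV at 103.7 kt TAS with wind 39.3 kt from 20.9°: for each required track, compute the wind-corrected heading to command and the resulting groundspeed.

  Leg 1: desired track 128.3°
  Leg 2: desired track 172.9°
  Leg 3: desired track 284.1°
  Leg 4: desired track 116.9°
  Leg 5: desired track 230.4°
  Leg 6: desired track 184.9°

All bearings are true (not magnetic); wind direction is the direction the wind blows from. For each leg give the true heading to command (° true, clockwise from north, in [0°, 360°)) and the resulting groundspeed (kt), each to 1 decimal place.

Leg 1: desired track 128.3°; wind correction -21.2° → command heading 107.1°, groundspeed 108.4 kt
Leg 2: desired track 172.9°; wind correction -10.2° → command heading 162.7°, groundspeed 136.7 kt
Leg 3: desired track 284.1°; wind correction +22.1° → command heading 306.2°, groundspeed 100.7 kt
Leg 4: desired track 116.9°; wind correction -22.1° → command heading 94.8°, groundspeed 100.2 kt
Leg 5: desired track 230.4°; wind correction +10.8° → command heading 241.2°, groundspeed 136.1 kt
Leg 6: desired track 184.9°; wind correction -6.0° → command heading 178.9°, groundspeed 140.9 kt

Leg 1: heading=107.1°, groundspeed=108.4 kt
Leg 2: heading=162.7°, groundspeed=136.7 kt
Leg 3: heading=306.2°, groundspeed=100.7 kt
Leg 4: heading=94.8°, groundspeed=100.2 kt
Leg 5: heading=241.2°, groundspeed=136.1 kt
Leg 6: heading=178.9°, groundspeed=140.9 kt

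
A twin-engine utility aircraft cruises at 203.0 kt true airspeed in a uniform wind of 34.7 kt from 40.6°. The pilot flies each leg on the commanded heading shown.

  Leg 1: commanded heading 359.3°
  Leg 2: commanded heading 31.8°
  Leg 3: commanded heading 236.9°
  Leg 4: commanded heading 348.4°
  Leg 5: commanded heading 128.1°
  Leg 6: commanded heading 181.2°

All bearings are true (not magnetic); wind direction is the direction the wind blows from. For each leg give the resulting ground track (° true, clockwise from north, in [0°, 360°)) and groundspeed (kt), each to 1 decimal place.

Leg 1: track=351.9°, groundspeed=178.4 kt
Leg 2: track=30.0°, groundspeed=168.8 kt
Leg 3: track=234.5°, groundspeed=236.5 kt
Leg 4: track=339.8°, groundspeed=183.8 kt
Leg 5: track=137.9°, groundspeed=204.4 kt
Leg 6: track=186.7°, groundspeed=230.9 kt

Leg 1: heading 359.3°; drift -7.4° → track 351.9°, groundspeed 178.4 kt
Leg 2: heading 31.8°; drift -1.8° → track 30.0°, groundspeed 168.8 kt
Leg 3: heading 236.9°; drift -2.4° → track 234.5°, groundspeed 236.5 kt
Leg 4: heading 348.4°; drift -8.6° → track 339.8°, groundspeed 183.8 kt
Leg 5: heading 128.1°; drift +9.8° → track 137.9°, groundspeed 204.4 kt
Leg 6: heading 181.2°; drift +5.5° → track 186.7°, groundspeed 230.9 kt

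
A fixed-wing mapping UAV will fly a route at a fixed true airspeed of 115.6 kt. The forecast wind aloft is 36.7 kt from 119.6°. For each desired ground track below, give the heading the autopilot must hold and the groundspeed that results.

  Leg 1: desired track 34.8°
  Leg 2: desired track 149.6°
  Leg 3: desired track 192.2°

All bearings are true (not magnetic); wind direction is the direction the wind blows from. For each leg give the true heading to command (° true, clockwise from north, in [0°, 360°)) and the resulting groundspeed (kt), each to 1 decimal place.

Leg 1: heading=53.2°, groundspeed=106.3 kt
Leg 2: heading=140.5°, groundspeed=82.4 kt
Leg 3: heading=174.6°, groundspeed=99.2 kt

Leg 1: desired track 34.8°; wind correction +18.4° → command heading 53.2°, groundspeed 106.3 kt
Leg 2: desired track 149.6°; wind correction -9.1° → command heading 140.5°, groundspeed 82.4 kt
Leg 3: desired track 192.2°; wind correction -17.6° → command heading 174.6°, groundspeed 99.2 kt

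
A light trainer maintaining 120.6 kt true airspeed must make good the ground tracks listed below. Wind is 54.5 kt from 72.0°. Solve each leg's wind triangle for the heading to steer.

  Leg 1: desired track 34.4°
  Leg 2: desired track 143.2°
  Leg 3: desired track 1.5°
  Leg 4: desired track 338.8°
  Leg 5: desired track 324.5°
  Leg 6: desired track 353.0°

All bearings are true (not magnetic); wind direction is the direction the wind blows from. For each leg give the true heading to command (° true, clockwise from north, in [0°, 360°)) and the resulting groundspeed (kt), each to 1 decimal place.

Leg 1: heading=50.4°, groundspeed=72.7 kt
Leg 2: heading=117.9°, groundspeed=91.4 kt
Leg 3: heading=26.7°, groundspeed=90.9 kt
Leg 4: heading=5.6°, groundspeed=110.7 kt
Leg 5: heading=350.0°, groundspeed=125.2 kt
Leg 6: heading=19.3°, groundspeed=97.7 kt

Leg 1: desired track 34.4°; wind correction +16.0° → command heading 50.4°, groundspeed 72.7 kt
Leg 2: desired track 143.2°; wind correction -25.3° → command heading 117.9°, groundspeed 91.4 kt
Leg 3: desired track 1.5°; wind correction +25.2° → command heading 26.7°, groundspeed 90.9 kt
Leg 4: desired track 338.8°; wind correction +26.8° → command heading 5.6°, groundspeed 110.7 kt
Leg 5: desired track 324.5°; wind correction +25.5° → command heading 350.0°, groundspeed 125.2 kt
Leg 6: desired track 353.0°; wind correction +26.3° → command heading 19.3°, groundspeed 97.7 kt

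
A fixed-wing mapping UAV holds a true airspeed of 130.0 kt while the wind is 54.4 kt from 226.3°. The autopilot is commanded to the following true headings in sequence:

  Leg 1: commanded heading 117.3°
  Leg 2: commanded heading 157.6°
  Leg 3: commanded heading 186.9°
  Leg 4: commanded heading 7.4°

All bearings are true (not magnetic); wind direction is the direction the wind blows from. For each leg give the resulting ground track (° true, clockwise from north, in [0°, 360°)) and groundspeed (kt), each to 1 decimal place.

Leg 1: track=98.1°, groundspeed=156.4 kt
Leg 2: track=132.9°, groundspeed=121.3 kt
Leg 3: track=165.5°, groundspeed=94.5 kt
Leg 4: track=18.6°, groundspeed=175.7 kt

Leg 1: heading 117.3°; drift -19.2° → track 98.1°, groundspeed 156.4 kt
Leg 2: heading 157.6°; drift -24.7° → track 132.9°, groundspeed 121.3 kt
Leg 3: heading 186.9°; drift -21.4° → track 165.5°, groundspeed 94.5 kt
Leg 4: heading 7.4°; drift +11.2° → track 18.6°, groundspeed 175.7 kt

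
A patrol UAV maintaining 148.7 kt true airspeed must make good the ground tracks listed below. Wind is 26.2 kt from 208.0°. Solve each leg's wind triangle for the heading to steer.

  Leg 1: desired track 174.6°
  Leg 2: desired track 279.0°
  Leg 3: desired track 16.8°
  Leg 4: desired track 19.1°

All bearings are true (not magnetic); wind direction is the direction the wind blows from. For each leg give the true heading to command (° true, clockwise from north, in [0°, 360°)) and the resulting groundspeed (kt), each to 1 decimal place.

Leg 1: heading=180.2°, groundspeed=126.1 kt
Leg 2: heading=269.4°, groundspeed=138.1 kt
Leg 3: heading=14.8°, groundspeed=174.3 kt
Leg 4: heading=17.5°, groundspeed=174.5 kt

Leg 1: desired track 174.6°; wind correction +5.6° → command heading 180.2°, groundspeed 126.1 kt
Leg 2: desired track 279.0°; wind correction -9.6° → command heading 269.4°, groundspeed 138.1 kt
Leg 3: desired track 16.8°; wind correction -2.0° → command heading 14.8°, groundspeed 174.3 kt
Leg 4: desired track 19.1°; wind correction -1.6° → command heading 17.5°, groundspeed 174.5 kt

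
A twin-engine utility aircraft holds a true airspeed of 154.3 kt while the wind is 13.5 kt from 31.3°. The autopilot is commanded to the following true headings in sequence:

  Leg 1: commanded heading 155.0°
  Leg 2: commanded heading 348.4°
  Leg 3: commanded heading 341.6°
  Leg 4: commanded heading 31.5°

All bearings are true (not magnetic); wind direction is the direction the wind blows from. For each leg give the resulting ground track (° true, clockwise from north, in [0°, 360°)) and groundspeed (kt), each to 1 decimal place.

Leg 1: track=159.0°, groundspeed=162.2 kt
Leg 2: track=344.8°, groundspeed=144.7 kt
Leg 3: track=337.6°, groundspeed=145.9 kt
Leg 4: track=31.5°, groundspeed=140.8 kt

Leg 1: heading 155.0°; drift +4.0° → track 159.0°, groundspeed 162.2 kt
Leg 2: heading 348.4°; drift -3.6° → track 344.8°, groundspeed 144.7 kt
Leg 3: heading 341.6°; drift -4.0° → track 337.6°, groundspeed 145.9 kt
Leg 4: heading 31.5°; drift +0.0° → track 31.5°, groundspeed 140.8 kt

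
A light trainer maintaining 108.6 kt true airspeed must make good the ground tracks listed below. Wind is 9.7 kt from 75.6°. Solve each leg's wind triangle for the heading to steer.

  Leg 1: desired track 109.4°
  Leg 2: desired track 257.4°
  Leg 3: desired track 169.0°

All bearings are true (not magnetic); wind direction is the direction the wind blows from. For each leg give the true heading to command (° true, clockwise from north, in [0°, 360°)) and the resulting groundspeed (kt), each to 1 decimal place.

Leg 1: desired track 109.4°; wind correction -2.8° → command heading 106.6°, groundspeed 100.4 kt
Leg 2: desired track 257.4°; wind correction +0.2° → command heading 257.6°, groundspeed 118.3 kt
Leg 3: desired track 169.0°; wind correction -5.1° → command heading 163.9°, groundspeed 108.7 kt

Leg 1: heading=106.6°, groundspeed=100.4 kt
Leg 2: heading=257.6°, groundspeed=118.3 kt
Leg 3: heading=163.9°, groundspeed=108.7 kt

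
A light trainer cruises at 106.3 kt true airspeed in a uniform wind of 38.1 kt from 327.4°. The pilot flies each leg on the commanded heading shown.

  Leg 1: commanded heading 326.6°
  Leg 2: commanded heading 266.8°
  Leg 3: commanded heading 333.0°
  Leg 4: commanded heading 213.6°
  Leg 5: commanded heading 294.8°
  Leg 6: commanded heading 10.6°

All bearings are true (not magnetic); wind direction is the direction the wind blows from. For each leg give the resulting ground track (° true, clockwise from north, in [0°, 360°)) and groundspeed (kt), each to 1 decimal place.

Leg 1: track=326.2°, groundspeed=68.2 kt
Leg 2: track=246.0°, groundspeed=93.7 kt
Leg 3: track=336.1°, groundspeed=68.5 kt
Leg 4: track=197.6°, groundspeed=126.6 kt
Leg 5: track=279.3°, groundspeed=77.0 kt
Leg 6: track=29.0°, groundspeed=82.7 kt

Leg 1: heading 326.6°; drift -0.4° → track 326.2°, groundspeed 68.2 kt
Leg 2: heading 266.8°; drift -20.8° → track 246.0°, groundspeed 93.7 kt
Leg 3: heading 333.0°; drift +3.1° → track 336.1°, groundspeed 68.5 kt
Leg 4: heading 213.6°; drift -16.0° → track 197.6°, groundspeed 126.6 kt
Leg 5: heading 294.8°; drift -15.5° → track 279.3°, groundspeed 77.0 kt
Leg 6: heading 10.6°; drift +18.4° → track 29.0°, groundspeed 82.7 kt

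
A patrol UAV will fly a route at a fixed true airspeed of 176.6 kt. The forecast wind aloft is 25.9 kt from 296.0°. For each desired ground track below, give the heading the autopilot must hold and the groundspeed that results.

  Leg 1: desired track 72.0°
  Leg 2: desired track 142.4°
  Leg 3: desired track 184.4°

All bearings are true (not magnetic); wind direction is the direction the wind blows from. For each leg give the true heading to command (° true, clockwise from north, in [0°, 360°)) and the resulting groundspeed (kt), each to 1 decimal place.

Leg 1: heading=66.2°, groundspeed=194.3 kt
Leg 2: heading=146.1°, groundspeed=199.4 kt
Leg 3: heading=192.2°, groundspeed=184.5 kt

Leg 1: desired track 72.0°; wind correction -5.8° → command heading 66.2°, groundspeed 194.3 kt
Leg 2: desired track 142.4°; wind correction +3.7° → command heading 146.1°, groundspeed 199.4 kt
Leg 3: desired track 184.4°; wind correction +7.8° → command heading 192.2°, groundspeed 184.5 kt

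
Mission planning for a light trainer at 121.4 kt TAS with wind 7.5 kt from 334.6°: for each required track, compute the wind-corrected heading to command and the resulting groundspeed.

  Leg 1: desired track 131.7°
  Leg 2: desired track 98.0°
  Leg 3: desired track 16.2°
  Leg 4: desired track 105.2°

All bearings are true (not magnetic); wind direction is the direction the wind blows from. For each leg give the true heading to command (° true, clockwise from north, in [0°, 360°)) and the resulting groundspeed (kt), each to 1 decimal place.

Leg 1: desired track 131.7°; wind correction -1.4° → command heading 130.3°, groundspeed 128.3 kt
Leg 2: desired track 98.0°; wind correction -3.0° → command heading 95.0°, groundspeed 125.4 kt
Leg 3: desired track 16.2°; wind correction -2.4° → command heading 13.8°, groundspeed 115.7 kt
Leg 4: desired track 105.2°; wind correction -2.7° → command heading 102.5°, groundspeed 126.1 kt

Leg 1: heading=130.3°, groundspeed=128.3 kt
Leg 2: heading=95.0°, groundspeed=125.4 kt
Leg 3: heading=13.8°, groundspeed=115.7 kt
Leg 4: heading=102.5°, groundspeed=126.1 kt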